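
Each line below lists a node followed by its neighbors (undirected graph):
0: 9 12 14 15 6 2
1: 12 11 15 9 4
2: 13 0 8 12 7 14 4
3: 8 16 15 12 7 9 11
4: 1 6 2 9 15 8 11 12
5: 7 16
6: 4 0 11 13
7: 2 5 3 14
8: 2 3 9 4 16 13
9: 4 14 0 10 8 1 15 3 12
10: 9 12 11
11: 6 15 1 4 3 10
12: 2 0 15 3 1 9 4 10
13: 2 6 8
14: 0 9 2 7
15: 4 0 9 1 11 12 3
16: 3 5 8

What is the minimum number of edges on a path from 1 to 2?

Level 0: 1
Level 1: 4, 9, 11, 12, 15
Level 2: 0, 2, 3, 6, 8, 10, 14
Level 3: 7, 13, 16
Level 4: 5
2 first appears at level 2.

2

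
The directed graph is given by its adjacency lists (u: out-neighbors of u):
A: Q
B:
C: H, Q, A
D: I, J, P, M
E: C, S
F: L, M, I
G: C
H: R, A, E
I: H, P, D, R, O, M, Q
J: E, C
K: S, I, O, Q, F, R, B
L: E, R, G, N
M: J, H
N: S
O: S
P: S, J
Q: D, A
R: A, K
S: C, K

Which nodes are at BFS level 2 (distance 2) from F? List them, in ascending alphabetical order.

Level 0: F
Level 1: I, L, M
Level 2: D, E, G, H, J, N, O, P, Q, R
Level 3: A, C, K, S
Level 4: B

D, E, G, H, J, N, O, P, Q, R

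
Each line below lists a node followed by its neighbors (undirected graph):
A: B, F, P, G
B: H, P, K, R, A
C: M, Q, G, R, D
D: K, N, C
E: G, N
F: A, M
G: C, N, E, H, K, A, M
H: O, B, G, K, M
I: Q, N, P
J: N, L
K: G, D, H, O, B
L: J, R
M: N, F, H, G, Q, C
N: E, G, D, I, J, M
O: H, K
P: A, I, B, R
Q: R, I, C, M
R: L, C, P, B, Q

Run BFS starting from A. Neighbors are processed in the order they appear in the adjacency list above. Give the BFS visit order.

A B F P G H K R M I C N E O D L Q J

Visit A; enqueue B, F, P, G → queue [B, F, P, G]
Visit B; enqueue H, K, R → queue [F, P, G, H, K, R]
Visit F; enqueue M → queue [P, G, H, K, R, M]
Visit P; enqueue I → queue [G, H, K, R, M, I]
Visit G; enqueue C, N, E → queue [H, K, R, M, I, C, N, E]
Visit H; enqueue O → queue [K, R, M, I, C, N, E, O]
Visit K; enqueue D → queue [R, M, I, C, N, E, O, D]
Visit R; enqueue L, Q → queue [M, I, C, N, E, O, D, L, Q]
Visit M → queue [I, C, N, E, O, D, L, Q]
Visit I → queue [C, N, E, O, D, L, Q]
Visit C → queue [N, E, O, D, L, Q]
Visit N; enqueue J → queue [E, O, D, L, Q, J]
Visit E → queue [O, D, L, Q, J]
Visit O → queue [D, L, Q, J]
Visit D → queue [L, Q, J]
Visit L → queue [Q, J]
Visit Q → queue [J]
Visit J → queue []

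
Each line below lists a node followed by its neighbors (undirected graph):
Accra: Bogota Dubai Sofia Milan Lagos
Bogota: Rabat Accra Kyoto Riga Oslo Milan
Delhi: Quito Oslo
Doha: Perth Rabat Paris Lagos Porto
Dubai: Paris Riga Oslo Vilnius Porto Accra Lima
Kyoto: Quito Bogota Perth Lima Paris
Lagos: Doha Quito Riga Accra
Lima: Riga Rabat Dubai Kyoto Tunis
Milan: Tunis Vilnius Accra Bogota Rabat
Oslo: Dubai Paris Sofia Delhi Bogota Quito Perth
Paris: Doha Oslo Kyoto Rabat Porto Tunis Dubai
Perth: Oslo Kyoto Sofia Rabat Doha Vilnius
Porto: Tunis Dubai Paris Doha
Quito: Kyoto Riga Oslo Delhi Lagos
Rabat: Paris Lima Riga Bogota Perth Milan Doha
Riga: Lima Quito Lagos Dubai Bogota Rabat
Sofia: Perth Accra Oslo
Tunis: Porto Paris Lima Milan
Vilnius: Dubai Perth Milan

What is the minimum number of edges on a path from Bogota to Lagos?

Level 0: Bogota
Level 1: Accra, Kyoto, Milan, Oslo, Rabat, Riga
Level 2: Delhi, Doha, Dubai, Lagos, Lima, Paris, Perth, Quito, Sofia, Tunis, Vilnius
Level 3: Porto
Lagos first appears at level 2.

2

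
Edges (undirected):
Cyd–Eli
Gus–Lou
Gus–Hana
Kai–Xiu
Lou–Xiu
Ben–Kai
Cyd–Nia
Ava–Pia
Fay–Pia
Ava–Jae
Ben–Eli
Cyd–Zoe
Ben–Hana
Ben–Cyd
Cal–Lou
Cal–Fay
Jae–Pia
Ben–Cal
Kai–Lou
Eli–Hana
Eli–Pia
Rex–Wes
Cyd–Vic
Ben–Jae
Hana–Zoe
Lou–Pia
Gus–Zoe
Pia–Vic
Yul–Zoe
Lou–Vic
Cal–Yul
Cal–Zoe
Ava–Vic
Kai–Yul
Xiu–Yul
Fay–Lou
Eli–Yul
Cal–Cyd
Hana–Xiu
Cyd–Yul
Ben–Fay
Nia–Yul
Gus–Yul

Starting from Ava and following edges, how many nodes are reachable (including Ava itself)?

BFS from Ava visits: Ava, Jae, Pia, Vic, Ben, Eli, Fay, Lou, Cyd, Cal, Hana, Kai, Yul, Gus, Xiu, Nia, Zoe
Reachable nodes: 17 of 19 total.

17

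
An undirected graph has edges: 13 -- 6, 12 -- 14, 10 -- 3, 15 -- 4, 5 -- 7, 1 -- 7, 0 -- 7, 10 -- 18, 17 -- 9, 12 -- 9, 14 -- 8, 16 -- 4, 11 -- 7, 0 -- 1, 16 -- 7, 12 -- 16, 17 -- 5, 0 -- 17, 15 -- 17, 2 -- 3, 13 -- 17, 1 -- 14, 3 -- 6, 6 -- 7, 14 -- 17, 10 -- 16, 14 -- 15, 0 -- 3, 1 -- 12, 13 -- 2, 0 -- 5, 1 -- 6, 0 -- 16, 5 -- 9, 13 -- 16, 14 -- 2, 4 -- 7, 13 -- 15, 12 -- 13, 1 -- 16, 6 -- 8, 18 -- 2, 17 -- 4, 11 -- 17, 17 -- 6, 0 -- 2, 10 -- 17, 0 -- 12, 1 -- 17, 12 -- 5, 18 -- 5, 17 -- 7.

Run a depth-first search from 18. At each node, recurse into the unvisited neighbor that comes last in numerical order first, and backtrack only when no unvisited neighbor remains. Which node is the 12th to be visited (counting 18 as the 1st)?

11

Visit 18
18 → 10
10 → 17
17 → 15
15 → 14
14 → 12
12 → 16
16 → 13
13 → 6
6 → 8
6 → 7
7 → 11
7 → 5
5 → 9
5 → 0
0 → 3
3 → 2
0 → 1
7 → 4

Visit order: 18, 10, 17, 15, 14, 12, 16, 13, 6, 8, 7, 11, 5, 9, 0, 3, 2, 1, 4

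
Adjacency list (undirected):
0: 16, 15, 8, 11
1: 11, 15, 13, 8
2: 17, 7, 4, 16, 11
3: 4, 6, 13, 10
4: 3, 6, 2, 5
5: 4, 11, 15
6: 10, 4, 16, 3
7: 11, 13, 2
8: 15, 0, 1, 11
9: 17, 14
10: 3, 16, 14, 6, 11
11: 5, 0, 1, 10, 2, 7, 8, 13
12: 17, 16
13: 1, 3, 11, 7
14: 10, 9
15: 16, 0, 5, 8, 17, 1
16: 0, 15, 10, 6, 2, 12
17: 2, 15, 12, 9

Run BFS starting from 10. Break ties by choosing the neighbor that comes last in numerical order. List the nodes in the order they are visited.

10, 16, 14, 11, 6, 3, 15, 12, 2, 0, 9, 13, 8, 7, 5, 1, 4, 17

Visit 10; enqueue 16, 14, 11, 6, 3 → queue [16, 14, 11, 6, 3]
Visit 16; enqueue 15, 12, 2, 0 → queue [14, 11, 6, 3, 15, 12, 2, 0]
Visit 14; enqueue 9 → queue [11, 6, 3, 15, 12, 2, 0, 9]
Visit 11; enqueue 13, 8, 7, 5, 1 → queue [6, 3, 15, 12, 2, 0, 9, 13, 8, 7, 5, 1]
Visit 6; enqueue 4 → queue [3, 15, 12, 2, 0, 9, 13, 8, 7, 5, 1, 4]
Visit 3 → queue [15, 12, 2, 0, 9, 13, 8, 7, 5, 1, 4]
Visit 15; enqueue 17 → queue [12, 2, 0, 9, 13, 8, 7, 5, 1, 4, 17]
Visit 12 → queue [2, 0, 9, 13, 8, 7, 5, 1, 4, 17]
Visit 2 → queue [0, 9, 13, 8, 7, 5, 1, 4, 17]
Visit 0 → queue [9, 13, 8, 7, 5, 1, 4, 17]
Visit 9 → queue [13, 8, 7, 5, 1, 4, 17]
Visit 13 → queue [8, 7, 5, 1, 4, 17]
Visit 8 → queue [7, 5, 1, 4, 17]
Visit 7 → queue [5, 1, 4, 17]
Visit 5 → queue [1, 4, 17]
Visit 1 → queue [4, 17]
Visit 4 → queue [17]
Visit 17 → queue []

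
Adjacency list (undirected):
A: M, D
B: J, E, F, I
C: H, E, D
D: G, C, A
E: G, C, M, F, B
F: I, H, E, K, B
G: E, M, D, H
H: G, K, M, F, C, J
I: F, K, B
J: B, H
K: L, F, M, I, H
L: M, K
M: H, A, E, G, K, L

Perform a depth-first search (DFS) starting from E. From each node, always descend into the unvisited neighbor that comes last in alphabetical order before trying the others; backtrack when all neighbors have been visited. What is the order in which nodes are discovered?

E → M → L → K → I → F → H → J → B → G → D → C → A

Visit E
E → M
M → L
L → K
K → I
I → F
F → H
H → J
J → B
H → G
G → D
D → C
D → A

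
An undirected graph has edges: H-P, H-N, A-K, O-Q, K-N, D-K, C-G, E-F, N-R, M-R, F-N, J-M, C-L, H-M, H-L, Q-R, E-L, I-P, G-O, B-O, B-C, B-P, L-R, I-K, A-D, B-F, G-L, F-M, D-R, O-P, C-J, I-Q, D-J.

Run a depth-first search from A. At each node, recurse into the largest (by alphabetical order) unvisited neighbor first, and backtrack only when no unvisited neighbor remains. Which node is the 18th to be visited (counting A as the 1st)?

B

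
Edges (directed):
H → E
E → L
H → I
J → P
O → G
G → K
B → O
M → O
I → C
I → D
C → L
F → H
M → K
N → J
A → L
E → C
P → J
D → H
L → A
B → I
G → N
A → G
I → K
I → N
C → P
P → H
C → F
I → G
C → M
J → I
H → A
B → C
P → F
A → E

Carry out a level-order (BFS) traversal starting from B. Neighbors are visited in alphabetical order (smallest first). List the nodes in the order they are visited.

Visit B; enqueue C, I, O → queue [C, I, O]
Visit C; enqueue F, L, M, P → queue [I, O, F, L, M, P]
Visit I; enqueue D, G, K, N → queue [O, F, L, M, P, D, G, K, N]
Visit O → queue [F, L, M, P, D, G, K, N]
Visit F; enqueue H → queue [L, M, P, D, G, K, N, H]
Visit L; enqueue A → queue [M, P, D, G, K, N, H, A]
Visit M → queue [P, D, G, K, N, H, A]
Visit P; enqueue J → queue [D, G, K, N, H, A, J]
Visit D → queue [G, K, N, H, A, J]
Visit G → queue [K, N, H, A, J]
Visit K → queue [N, H, A, J]
Visit N → queue [H, A, J]
Visit H; enqueue E → queue [A, J, E]
Visit A → queue [J, E]
Visit J → queue [E]
Visit E → queue []

B -> C -> I -> O -> F -> L -> M -> P -> D -> G -> K -> N -> H -> A -> J -> E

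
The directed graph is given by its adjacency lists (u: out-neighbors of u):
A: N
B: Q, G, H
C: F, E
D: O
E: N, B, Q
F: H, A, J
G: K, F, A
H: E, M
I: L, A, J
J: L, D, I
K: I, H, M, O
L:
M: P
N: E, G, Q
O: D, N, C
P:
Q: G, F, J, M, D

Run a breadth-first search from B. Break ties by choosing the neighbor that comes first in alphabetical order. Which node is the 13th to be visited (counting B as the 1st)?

I

Visit B; enqueue G, H, Q → queue [G, H, Q]
Visit G; enqueue A, F, K → queue [H, Q, A, F, K]
Visit H; enqueue E, M → queue [Q, A, F, K, E, M]
Visit Q; enqueue D, J → queue [A, F, K, E, M, D, J]
Visit A; enqueue N → queue [F, K, E, M, D, J, N]
Visit F → queue [K, E, M, D, J, N]
Visit K; enqueue I, O → queue [E, M, D, J, N, I, O]
Visit E → queue [M, D, J, N, I, O]
Visit M; enqueue P → queue [D, J, N, I, O, P]
Visit D → queue [J, N, I, O, P]
Visit J; enqueue L → queue [N, I, O, P, L]
Visit N → queue [I, O, P, L]
Visit I → queue [O, P, L]
Visit O; enqueue C → queue [P, L, C]
Visit P → queue [L, C]
Visit L → queue [C]
Visit C → queue []

Visit order: B, G, H, Q, A, F, K, E, M, D, J, N, I, O, P, L, C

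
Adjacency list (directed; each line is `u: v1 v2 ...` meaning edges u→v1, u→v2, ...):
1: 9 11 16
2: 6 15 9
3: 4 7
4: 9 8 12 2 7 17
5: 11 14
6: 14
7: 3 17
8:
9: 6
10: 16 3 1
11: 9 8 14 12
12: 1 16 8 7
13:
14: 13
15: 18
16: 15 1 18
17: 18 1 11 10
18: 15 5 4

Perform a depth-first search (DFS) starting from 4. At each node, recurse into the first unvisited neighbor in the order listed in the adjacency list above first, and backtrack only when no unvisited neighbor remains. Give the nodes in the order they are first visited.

Visit 4
4 → 9
9 → 6
6 → 14
14 → 13
4 → 8
4 → 12
12 → 1
1 → 11
1 → 16
16 → 15
15 → 18
18 → 5
12 → 7
7 → 3
7 → 17
17 → 10
4 → 2

4, 9, 6, 14, 13, 8, 12, 1, 11, 16, 15, 18, 5, 7, 3, 17, 10, 2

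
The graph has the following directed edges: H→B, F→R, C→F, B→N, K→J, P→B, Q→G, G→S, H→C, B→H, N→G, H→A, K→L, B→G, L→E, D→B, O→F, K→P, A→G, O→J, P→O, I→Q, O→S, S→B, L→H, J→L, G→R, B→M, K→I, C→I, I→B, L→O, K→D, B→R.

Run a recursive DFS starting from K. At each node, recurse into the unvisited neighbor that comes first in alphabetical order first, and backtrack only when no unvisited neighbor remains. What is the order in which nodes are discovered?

K D B G R S H A C F I Q M N J L E O P

Visit K
K → D
D → B
B → G
G → R
G → S
B → H
H → A
H → C
C → F
C → I
I → Q
B → M
B → N
K → J
J → L
L → E
L → O
K → P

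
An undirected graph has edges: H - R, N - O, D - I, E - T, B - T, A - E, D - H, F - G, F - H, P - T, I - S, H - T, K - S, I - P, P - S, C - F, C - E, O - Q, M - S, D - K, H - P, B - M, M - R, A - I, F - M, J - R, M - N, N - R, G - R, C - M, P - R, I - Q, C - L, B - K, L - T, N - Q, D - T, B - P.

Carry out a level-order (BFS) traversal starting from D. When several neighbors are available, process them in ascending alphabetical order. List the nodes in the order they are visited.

D, H, I, K, T, F, P, R, A, Q, S, B, E, L, C, G, M, J, N, O

Visit D; enqueue H, I, K, T → queue [H, I, K, T]
Visit H; enqueue F, P, R → queue [I, K, T, F, P, R]
Visit I; enqueue A, Q, S → queue [K, T, F, P, R, A, Q, S]
Visit K; enqueue B → queue [T, F, P, R, A, Q, S, B]
Visit T; enqueue E, L → queue [F, P, R, A, Q, S, B, E, L]
Visit F; enqueue C, G, M → queue [P, R, A, Q, S, B, E, L, C, G, M]
Visit P → queue [R, A, Q, S, B, E, L, C, G, M]
Visit R; enqueue J, N → queue [A, Q, S, B, E, L, C, G, M, J, N]
Visit A → queue [Q, S, B, E, L, C, G, M, J, N]
Visit Q; enqueue O → queue [S, B, E, L, C, G, M, J, N, O]
Visit S → queue [B, E, L, C, G, M, J, N, O]
Visit B → queue [E, L, C, G, M, J, N, O]
Visit E → queue [L, C, G, M, J, N, O]
Visit L → queue [C, G, M, J, N, O]
Visit C → queue [G, M, J, N, O]
Visit G → queue [M, J, N, O]
Visit M → queue [J, N, O]
Visit J → queue [N, O]
Visit N → queue [O]
Visit O → queue []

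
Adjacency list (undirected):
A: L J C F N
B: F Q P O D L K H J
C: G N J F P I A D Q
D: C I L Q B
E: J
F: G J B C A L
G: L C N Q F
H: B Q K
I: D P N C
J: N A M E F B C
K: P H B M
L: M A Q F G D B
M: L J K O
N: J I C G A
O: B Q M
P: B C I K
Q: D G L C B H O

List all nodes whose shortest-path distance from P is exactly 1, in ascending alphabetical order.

B, C, I, K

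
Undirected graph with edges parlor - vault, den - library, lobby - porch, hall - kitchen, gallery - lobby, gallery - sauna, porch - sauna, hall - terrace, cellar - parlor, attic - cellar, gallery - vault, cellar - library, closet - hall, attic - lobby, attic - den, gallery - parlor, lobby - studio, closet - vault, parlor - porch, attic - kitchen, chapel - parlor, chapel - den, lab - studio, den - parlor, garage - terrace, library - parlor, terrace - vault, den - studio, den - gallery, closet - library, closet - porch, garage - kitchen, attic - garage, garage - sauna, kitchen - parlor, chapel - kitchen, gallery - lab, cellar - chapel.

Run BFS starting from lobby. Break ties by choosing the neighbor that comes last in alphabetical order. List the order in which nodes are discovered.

Visit lobby; enqueue studio, porch, gallery, attic → queue [studio, porch, gallery, attic]
Visit studio; enqueue lab, den → queue [porch, gallery, attic, lab, den]
Visit porch; enqueue sauna, parlor, closet → queue [gallery, attic, lab, den, sauna, parlor, closet]
Visit gallery; enqueue vault → queue [attic, lab, den, sauna, parlor, closet, vault]
Visit attic; enqueue kitchen, garage, cellar → queue [lab, den, sauna, parlor, closet, vault, kitchen, garage, cellar]
Visit lab → queue [den, sauna, parlor, closet, vault, kitchen, garage, cellar]
Visit den; enqueue library, chapel → queue [sauna, parlor, closet, vault, kitchen, garage, cellar, library, chapel]
Visit sauna → queue [parlor, closet, vault, kitchen, garage, cellar, library, chapel]
Visit parlor → queue [closet, vault, kitchen, garage, cellar, library, chapel]
Visit closet; enqueue hall → queue [vault, kitchen, garage, cellar, library, chapel, hall]
Visit vault; enqueue terrace → queue [kitchen, garage, cellar, library, chapel, hall, terrace]
Visit kitchen → queue [garage, cellar, library, chapel, hall, terrace]
Visit garage → queue [cellar, library, chapel, hall, terrace]
Visit cellar → queue [library, chapel, hall, terrace]
Visit library → queue [chapel, hall, terrace]
Visit chapel → queue [hall, terrace]
Visit hall → queue [terrace]
Visit terrace → queue []

lobby → studio → porch → gallery → attic → lab → den → sauna → parlor → closet → vault → kitchen → garage → cellar → library → chapel → hall → terrace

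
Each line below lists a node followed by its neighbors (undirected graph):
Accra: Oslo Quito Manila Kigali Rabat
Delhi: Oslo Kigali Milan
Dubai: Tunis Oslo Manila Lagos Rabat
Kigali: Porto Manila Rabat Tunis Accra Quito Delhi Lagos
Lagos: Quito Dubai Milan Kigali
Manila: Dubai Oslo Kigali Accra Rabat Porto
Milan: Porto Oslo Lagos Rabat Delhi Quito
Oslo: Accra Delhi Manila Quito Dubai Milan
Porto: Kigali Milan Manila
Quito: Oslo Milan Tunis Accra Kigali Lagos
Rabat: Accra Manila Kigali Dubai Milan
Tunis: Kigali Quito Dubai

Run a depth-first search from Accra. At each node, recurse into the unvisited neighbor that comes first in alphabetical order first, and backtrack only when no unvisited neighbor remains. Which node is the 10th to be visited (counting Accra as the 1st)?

Visit Accra
Accra → Kigali
Kigali → Delhi
Delhi → Milan
Milan → Lagos
Lagos → Dubai
Dubai → Manila
Manila → Oslo
Oslo → Quito
Quito → Tunis
Manila → Porto
Manila → Rabat

Visit order: Accra, Kigali, Delhi, Milan, Lagos, Dubai, Manila, Oslo, Quito, Tunis, Porto, Rabat

Tunis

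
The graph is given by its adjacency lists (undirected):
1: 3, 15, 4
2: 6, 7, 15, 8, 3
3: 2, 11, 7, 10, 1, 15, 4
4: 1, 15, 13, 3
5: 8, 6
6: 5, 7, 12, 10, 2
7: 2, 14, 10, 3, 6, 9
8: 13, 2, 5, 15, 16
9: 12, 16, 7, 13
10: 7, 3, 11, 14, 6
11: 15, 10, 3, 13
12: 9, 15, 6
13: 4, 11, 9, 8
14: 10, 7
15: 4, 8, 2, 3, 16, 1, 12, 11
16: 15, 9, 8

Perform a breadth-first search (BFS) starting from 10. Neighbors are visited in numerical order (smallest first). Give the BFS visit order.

Visit 10; enqueue 3, 6, 7, 11, 14 → queue [3, 6, 7, 11, 14]
Visit 3; enqueue 1, 2, 4, 15 → queue [6, 7, 11, 14, 1, 2, 4, 15]
Visit 6; enqueue 5, 12 → queue [7, 11, 14, 1, 2, 4, 15, 5, 12]
Visit 7; enqueue 9 → queue [11, 14, 1, 2, 4, 15, 5, 12, 9]
Visit 11; enqueue 13 → queue [14, 1, 2, 4, 15, 5, 12, 9, 13]
Visit 14 → queue [1, 2, 4, 15, 5, 12, 9, 13]
Visit 1 → queue [2, 4, 15, 5, 12, 9, 13]
Visit 2; enqueue 8 → queue [4, 15, 5, 12, 9, 13, 8]
Visit 4 → queue [15, 5, 12, 9, 13, 8]
Visit 15; enqueue 16 → queue [5, 12, 9, 13, 8, 16]
Visit 5 → queue [12, 9, 13, 8, 16]
Visit 12 → queue [9, 13, 8, 16]
Visit 9 → queue [13, 8, 16]
Visit 13 → queue [8, 16]
Visit 8 → queue [16]
Visit 16 → queue []

10 → 3 → 6 → 7 → 11 → 14 → 1 → 2 → 4 → 15 → 5 → 12 → 9 → 13 → 8 → 16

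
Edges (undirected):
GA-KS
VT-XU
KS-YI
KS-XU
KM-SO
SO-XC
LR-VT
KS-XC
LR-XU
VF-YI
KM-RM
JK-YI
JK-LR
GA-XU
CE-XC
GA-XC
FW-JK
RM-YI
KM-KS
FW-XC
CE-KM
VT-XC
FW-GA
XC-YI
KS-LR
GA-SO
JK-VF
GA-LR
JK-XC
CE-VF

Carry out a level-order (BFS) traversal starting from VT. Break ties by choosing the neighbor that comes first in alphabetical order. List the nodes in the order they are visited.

VT LR XC XU GA JK KS CE FW SO YI VF KM RM

Visit VT; enqueue LR, XC, XU → queue [LR, XC, XU]
Visit LR; enqueue GA, JK, KS → queue [XC, XU, GA, JK, KS]
Visit XC; enqueue CE, FW, SO, YI → queue [XU, GA, JK, KS, CE, FW, SO, YI]
Visit XU → queue [GA, JK, KS, CE, FW, SO, YI]
Visit GA → queue [JK, KS, CE, FW, SO, YI]
Visit JK; enqueue VF → queue [KS, CE, FW, SO, YI, VF]
Visit KS; enqueue KM → queue [CE, FW, SO, YI, VF, KM]
Visit CE → queue [FW, SO, YI, VF, KM]
Visit FW → queue [SO, YI, VF, KM]
Visit SO → queue [YI, VF, KM]
Visit YI; enqueue RM → queue [VF, KM, RM]
Visit VF → queue [KM, RM]
Visit KM → queue [RM]
Visit RM → queue []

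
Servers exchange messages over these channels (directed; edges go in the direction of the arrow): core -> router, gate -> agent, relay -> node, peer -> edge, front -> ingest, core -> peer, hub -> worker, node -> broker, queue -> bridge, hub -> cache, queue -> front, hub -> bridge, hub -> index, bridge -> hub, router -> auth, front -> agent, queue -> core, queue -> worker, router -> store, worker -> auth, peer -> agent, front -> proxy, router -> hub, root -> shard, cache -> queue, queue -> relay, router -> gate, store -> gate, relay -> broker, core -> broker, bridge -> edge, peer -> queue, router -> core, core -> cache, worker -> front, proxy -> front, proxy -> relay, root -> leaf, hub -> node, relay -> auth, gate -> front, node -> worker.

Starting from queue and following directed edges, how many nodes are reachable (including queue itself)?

BFS from queue visits: queue, bridge, core, front, relay, worker, edge, hub, broker, cache, peer, router, agent, ingest, proxy, auth, node, index, gate, store
Reachable nodes: 20 of 23 total.

20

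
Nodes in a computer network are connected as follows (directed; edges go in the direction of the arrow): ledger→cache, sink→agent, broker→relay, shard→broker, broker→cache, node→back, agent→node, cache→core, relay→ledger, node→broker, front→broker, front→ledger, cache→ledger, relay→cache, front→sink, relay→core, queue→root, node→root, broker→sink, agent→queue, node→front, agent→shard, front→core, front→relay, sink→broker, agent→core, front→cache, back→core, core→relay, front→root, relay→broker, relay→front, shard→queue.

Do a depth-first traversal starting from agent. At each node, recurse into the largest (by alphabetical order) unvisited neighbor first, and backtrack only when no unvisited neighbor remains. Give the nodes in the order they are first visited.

Visit agent
agent → shard
shard → queue
queue → root
shard → broker
broker → sink
broker → relay
relay → ledger
ledger → cache
cache → core
relay → front
agent → node
node → back

agent shard queue root broker sink relay ledger cache core front node back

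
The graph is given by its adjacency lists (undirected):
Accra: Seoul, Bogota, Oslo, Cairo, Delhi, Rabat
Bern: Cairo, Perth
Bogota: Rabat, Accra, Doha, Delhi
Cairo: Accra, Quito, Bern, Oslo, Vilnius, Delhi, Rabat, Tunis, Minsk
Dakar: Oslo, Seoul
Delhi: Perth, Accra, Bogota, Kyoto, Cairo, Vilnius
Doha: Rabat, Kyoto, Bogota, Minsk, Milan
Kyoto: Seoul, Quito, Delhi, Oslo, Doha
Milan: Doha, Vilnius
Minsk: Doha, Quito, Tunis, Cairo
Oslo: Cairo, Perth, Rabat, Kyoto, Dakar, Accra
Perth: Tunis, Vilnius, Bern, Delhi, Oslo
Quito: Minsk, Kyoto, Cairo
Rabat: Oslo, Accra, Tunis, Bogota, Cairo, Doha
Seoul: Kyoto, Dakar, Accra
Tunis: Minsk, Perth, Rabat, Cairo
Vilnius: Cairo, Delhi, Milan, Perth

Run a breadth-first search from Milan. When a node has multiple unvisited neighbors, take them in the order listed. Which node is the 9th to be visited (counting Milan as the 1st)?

Delhi

Visit Milan; enqueue Doha, Vilnius → queue [Doha, Vilnius]
Visit Doha; enqueue Rabat, Kyoto, Bogota, Minsk → queue [Vilnius, Rabat, Kyoto, Bogota, Minsk]
Visit Vilnius; enqueue Cairo, Delhi, Perth → queue [Rabat, Kyoto, Bogota, Minsk, Cairo, Delhi, Perth]
Visit Rabat; enqueue Oslo, Accra, Tunis → queue [Kyoto, Bogota, Minsk, Cairo, Delhi, Perth, Oslo, Accra, Tunis]
Visit Kyoto; enqueue Seoul, Quito → queue [Bogota, Minsk, Cairo, Delhi, Perth, Oslo, Accra, Tunis, Seoul, Quito]
Visit Bogota → queue [Minsk, Cairo, Delhi, Perth, Oslo, Accra, Tunis, Seoul, Quito]
Visit Minsk → queue [Cairo, Delhi, Perth, Oslo, Accra, Tunis, Seoul, Quito]
Visit Cairo; enqueue Bern → queue [Delhi, Perth, Oslo, Accra, Tunis, Seoul, Quito, Bern]
Visit Delhi → queue [Perth, Oslo, Accra, Tunis, Seoul, Quito, Bern]
Visit Perth → queue [Oslo, Accra, Tunis, Seoul, Quito, Bern]
Visit Oslo; enqueue Dakar → queue [Accra, Tunis, Seoul, Quito, Bern, Dakar]
Visit Accra → queue [Tunis, Seoul, Quito, Bern, Dakar]
Visit Tunis → queue [Seoul, Quito, Bern, Dakar]
Visit Seoul → queue [Quito, Bern, Dakar]
Visit Quito → queue [Bern, Dakar]
Visit Bern → queue [Dakar]
Visit Dakar → queue []

Visit order: Milan, Doha, Vilnius, Rabat, Kyoto, Bogota, Minsk, Cairo, Delhi, Perth, Oslo, Accra, Tunis, Seoul, Quito, Bern, Dakar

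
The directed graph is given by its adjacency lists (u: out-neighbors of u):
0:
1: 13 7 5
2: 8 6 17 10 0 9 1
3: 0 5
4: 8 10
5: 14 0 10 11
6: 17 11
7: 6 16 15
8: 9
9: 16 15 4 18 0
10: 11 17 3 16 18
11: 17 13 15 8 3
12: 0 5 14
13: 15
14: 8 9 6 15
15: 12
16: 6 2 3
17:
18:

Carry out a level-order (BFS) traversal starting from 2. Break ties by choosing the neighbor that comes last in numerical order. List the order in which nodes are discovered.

Visit 2; enqueue 17, 10, 9, 8, 6, 1, 0 → queue [17, 10, 9, 8, 6, 1, 0]
Visit 17 → queue [10, 9, 8, 6, 1, 0]
Visit 10; enqueue 18, 16, 11, 3 → queue [9, 8, 6, 1, 0, 18, 16, 11, 3]
Visit 9; enqueue 15, 4 → queue [8, 6, 1, 0, 18, 16, 11, 3, 15, 4]
Visit 8 → queue [6, 1, 0, 18, 16, 11, 3, 15, 4]
Visit 6 → queue [1, 0, 18, 16, 11, 3, 15, 4]
Visit 1; enqueue 13, 7, 5 → queue [0, 18, 16, 11, 3, 15, 4, 13, 7, 5]
Visit 0 → queue [18, 16, 11, 3, 15, 4, 13, 7, 5]
Visit 18 → queue [16, 11, 3, 15, 4, 13, 7, 5]
Visit 16 → queue [11, 3, 15, 4, 13, 7, 5]
Visit 11 → queue [3, 15, 4, 13, 7, 5]
Visit 3 → queue [15, 4, 13, 7, 5]
Visit 15; enqueue 12 → queue [4, 13, 7, 5, 12]
Visit 4 → queue [13, 7, 5, 12]
Visit 13 → queue [7, 5, 12]
Visit 7 → queue [5, 12]
Visit 5; enqueue 14 → queue [12, 14]
Visit 12 → queue [14]
Visit 14 → queue []

2 → 17 → 10 → 9 → 8 → 6 → 1 → 0 → 18 → 16 → 11 → 3 → 15 → 4 → 13 → 7 → 5 → 12 → 14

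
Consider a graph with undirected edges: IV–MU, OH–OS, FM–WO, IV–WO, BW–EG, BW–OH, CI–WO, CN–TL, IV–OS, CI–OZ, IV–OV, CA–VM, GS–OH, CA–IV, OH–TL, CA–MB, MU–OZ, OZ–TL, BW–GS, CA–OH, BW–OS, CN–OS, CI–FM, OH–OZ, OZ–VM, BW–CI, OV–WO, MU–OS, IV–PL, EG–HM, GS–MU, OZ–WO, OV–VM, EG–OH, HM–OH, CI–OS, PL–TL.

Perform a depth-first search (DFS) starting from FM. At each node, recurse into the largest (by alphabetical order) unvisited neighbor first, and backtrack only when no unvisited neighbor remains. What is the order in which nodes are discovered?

FM -> WO -> OZ -> VM -> OV -> IV -> PL -> TL -> OH -> OS -> MU -> GS -> BW -> EG -> HM -> CI -> CN -> CA -> MB

Visit FM
FM → WO
WO → OZ
OZ → VM
VM → OV
OV → IV
IV → PL
PL → TL
TL → OH
OH → OS
OS → MU
MU → GS
GS → BW
BW → EG
EG → HM
BW → CI
OS → CN
OH → CA
CA → MB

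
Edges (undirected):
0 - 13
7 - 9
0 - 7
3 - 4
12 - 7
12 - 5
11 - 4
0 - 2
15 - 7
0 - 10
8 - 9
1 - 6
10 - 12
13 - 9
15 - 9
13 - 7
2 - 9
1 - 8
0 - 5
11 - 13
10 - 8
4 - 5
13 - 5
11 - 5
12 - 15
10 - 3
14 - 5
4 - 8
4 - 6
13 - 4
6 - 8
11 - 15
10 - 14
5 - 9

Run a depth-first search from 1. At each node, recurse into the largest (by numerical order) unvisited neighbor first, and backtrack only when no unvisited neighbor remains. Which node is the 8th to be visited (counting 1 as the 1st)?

15

Visit 1
1 → 8
8 → 10
10 → 14
14 → 5
5 → 13
13 → 11
11 → 15
15 → 12
12 → 7
7 → 9
9 → 2
2 → 0
11 → 4
4 → 6
4 → 3

Visit order: 1, 8, 10, 14, 5, 13, 11, 15, 12, 7, 9, 2, 0, 4, 6, 3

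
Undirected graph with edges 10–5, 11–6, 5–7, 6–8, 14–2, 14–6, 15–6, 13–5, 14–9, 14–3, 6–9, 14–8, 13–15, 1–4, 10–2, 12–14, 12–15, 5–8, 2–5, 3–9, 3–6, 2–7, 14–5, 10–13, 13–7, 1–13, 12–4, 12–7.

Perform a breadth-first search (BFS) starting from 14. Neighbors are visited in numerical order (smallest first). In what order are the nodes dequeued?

Visit 14; enqueue 2, 3, 5, 6, 8, 9, 12 → queue [2, 3, 5, 6, 8, 9, 12]
Visit 2; enqueue 7, 10 → queue [3, 5, 6, 8, 9, 12, 7, 10]
Visit 3 → queue [5, 6, 8, 9, 12, 7, 10]
Visit 5; enqueue 13 → queue [6, 8, 9, 12, 7, 10, 13]
Visit 6; enqueue 11, 15 → queue [8, 9, 12, 7, 10, 13, 11, 15]
Visit 8 → queue [9, 12, 7, 10, 13, 11, 15]
Visit 9 → queue [12, 7, 10, 13, 11, 15]
Visit 12; enqueue 4 → queue [7, 10, 13, 11, 15, 4]
Visit 7 → queue [10, 13, 11, 15, 4]
Visit 10 → queue [13, 11, 15, 4]
Visit 13; enqueue 1 → queue [11, 15, 4, 1]
Visit 11 → queue [15, 4, 1]
Visit 15 → queue [4, 1]
Visit 4 → queue [1]
Visit 1 → queue []

14 2 3 5 6 8 9 12 7 10 13 11 15 4 1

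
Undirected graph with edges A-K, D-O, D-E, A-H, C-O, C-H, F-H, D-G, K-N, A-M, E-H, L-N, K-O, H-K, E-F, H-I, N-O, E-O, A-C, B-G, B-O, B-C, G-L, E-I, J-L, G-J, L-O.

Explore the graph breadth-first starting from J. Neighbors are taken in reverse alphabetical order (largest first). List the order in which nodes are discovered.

J → L → G → O → N → D → B → K → E → C → H → A → I → F → M

Visit J; enqueue L, G → queue [L, G]
Visit L; enqueue O, N → queue [G, O, N]
Visit G; enqueue D, B → queue [O, N, D, B]
Visit O; enqueue K, E, C → queue [N, D, B, K, E, C]
Visit N → queue [D, B, K, E, C]
Visit D → queue [B, K, E, C]
Visit B → queue [K, E, C]
Visit K; enqueue H, A → queue [E, C, H, A]
Visit E; enqueue I, F → queue [C, H, A, I, F]
Visit C → queue [H, A, I, F]
Visit H → queue [A, I, F]
Visit A; enqueue M → queue [I, F, M]
Visit I → queue [F, M]
Visit F → queue [M]
Visit M → queue []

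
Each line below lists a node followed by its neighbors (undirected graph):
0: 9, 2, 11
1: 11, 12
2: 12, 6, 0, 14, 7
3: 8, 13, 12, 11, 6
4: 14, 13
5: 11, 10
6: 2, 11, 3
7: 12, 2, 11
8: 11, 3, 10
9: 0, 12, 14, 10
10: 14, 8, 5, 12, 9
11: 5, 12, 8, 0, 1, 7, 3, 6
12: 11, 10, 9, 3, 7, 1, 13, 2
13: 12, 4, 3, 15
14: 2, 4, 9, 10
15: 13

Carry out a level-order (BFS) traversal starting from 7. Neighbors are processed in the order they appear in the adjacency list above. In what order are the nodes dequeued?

Visit 7; enqueue 12, 2, 11 → queue [12, 2, 11]
Visit 12; enqueue 10, 9, 3, 1, 13 → queue [2, 11, 10, 9, 3, 1, 13]
Visit 2; enqueue 6, 0, 14 → queue [11, 10, 9, 3, 1, 13, 6, 0, 14]
Visit 11; enqueue 5, 8 → queue [10, 9, 3, 1, 13, 6, 0, 14, 5, 8]
Visit 10 → queue [9, 3, 1, 13, 6, 0, 14, 5, 8]
Visit 9 → queue [3, 1, 13, 6, 0, 14, 5, 8]
Visit 3 → queue [1, 13, 6, 0, 14, 5, 8]
Visit 1 → queue [13, 6, 0, 14, 5, 8]
Visit 13; enqueue 4, 15 → queue [6, 0, 14, 5, 8, 4, 15]
Visit 6 → queue [0, 14, 5, 8, 4, 15]
Visit 0 → queue [14, 5, 8, 4, 15]
Visit 14 → queue [5, 8, 4, 15]
Visit 5 → queue [8, 4, 15]
Visit 8 → queue [4, 15]
Visit 4 → queue [15]
Visit 15 → queue []

7 -> 12 -> 2 -> 11 -> 10 -> 9 -> 3 -> 1 -> 13 -> 6 -> 0 -> 14 -> 5 -> 8 -> 4 -> 15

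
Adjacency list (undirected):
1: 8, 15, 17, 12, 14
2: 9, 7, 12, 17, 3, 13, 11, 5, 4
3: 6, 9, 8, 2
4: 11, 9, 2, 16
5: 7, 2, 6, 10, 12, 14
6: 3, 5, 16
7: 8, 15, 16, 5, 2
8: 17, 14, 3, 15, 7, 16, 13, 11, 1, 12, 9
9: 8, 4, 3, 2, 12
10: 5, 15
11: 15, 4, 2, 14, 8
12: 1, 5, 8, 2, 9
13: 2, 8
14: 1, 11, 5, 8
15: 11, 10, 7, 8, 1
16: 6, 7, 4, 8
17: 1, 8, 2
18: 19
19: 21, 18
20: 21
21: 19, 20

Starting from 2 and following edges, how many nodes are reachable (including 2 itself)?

BFS from 2 visits: 2, 9, 7, 12, 17, 3, 13, 11, 5, 4, 8, 15, 16, 1, 6, 14, 10
Reachable nodes: 17 of 21 total.

17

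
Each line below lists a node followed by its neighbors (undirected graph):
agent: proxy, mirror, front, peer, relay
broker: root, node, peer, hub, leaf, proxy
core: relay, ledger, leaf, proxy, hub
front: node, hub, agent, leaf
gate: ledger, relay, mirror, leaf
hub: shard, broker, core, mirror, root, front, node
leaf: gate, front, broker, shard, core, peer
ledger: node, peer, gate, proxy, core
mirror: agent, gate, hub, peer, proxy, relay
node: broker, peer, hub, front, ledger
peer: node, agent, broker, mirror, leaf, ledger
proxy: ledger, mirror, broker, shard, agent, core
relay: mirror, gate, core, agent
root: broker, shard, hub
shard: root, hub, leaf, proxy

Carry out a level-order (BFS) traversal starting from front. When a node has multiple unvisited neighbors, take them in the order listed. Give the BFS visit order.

Visit front; enqueue node, hub, agent, leaf → queue [node, hub, agent, leaf]
Visit node; enqueue broker, peer, ledger → queue [hub, agent, leaf, broker, peer, ledger]
Visit hub; enqueue shard, core, mirror, root → queue [agent, leaf, broker, peer, ledger, shard, core, mirror, root]
Visit agent; enqueue proxy, relay → queue [leaf, broker, peer, ledger, shard, core, mirror, root, proxy, relay]
Visit leaf; enqueue gate → queue [broker, peer, ledger, shard, core, mirror, root, proxy, relay, gate]
Visit broker → queue [peer, ledger, shard, core, mirror, root, proxy, relay, gate]
Visit peer → queue [ledger, shard, core, mirror, root, proxy, relay, gate]
Visit ledger → queue [shard, core, mirror, root, proxy, relay, gate]
Visit shard → queue [core, mirror, root, proxy, relay, gate]
Visit core → queue [mirror, root, proxy, relay, gate]
Visit mirror → queue [root, proxy, relay, gate]
Visit root → queue [proxy, relay, gate]
Visit proxy → queue [relay, gate]
Visit relay → queue [gate]
Visit gate → queue []

front, node, hub, agent, leaf, broker, peer, ledger, shard, core, mirror, root, proxy, relay, gate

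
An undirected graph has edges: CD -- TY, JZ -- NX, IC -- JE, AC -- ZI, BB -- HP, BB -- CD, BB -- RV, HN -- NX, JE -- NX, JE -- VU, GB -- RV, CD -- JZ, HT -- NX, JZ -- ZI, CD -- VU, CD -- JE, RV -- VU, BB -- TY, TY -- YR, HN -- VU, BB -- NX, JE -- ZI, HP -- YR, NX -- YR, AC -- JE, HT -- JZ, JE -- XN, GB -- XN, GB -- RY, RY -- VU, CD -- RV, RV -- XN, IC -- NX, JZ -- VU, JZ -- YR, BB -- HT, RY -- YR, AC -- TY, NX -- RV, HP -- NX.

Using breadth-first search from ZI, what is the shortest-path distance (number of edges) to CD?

2

Level 0: ZI
Level 1: AC, JE, JZ
Level 2: CD, HT, IC, NX, TY, VU, XN, YR
Level 3: BB, GB, HN, HP, RV, RY
CD first appears at level 2.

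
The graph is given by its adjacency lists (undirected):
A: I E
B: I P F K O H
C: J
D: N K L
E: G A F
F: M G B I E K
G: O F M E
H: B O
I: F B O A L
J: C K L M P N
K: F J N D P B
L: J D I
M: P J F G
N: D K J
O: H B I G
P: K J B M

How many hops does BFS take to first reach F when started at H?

2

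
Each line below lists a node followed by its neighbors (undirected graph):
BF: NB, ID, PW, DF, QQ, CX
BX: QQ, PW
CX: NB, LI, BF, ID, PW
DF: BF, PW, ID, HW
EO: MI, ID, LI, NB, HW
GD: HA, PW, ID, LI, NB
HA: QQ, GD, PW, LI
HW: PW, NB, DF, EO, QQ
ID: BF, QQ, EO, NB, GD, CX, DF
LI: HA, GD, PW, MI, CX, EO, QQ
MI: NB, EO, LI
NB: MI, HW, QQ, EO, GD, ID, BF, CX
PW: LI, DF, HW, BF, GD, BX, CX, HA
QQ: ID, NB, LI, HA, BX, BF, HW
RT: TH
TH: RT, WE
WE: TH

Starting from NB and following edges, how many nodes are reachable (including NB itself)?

BFS from NB visits: NB, MI, HW, QQ, EO, GD, ID, BF, CX, LI, PW, DF, HA, BX
Reachable nodes: 14 of 17 total.

14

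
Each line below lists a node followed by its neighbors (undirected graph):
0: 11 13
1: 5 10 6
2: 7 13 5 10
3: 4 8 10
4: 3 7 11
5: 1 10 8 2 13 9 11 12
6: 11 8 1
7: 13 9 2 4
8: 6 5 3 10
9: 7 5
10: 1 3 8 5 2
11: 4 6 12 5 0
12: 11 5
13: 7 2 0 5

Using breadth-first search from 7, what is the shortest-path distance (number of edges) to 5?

2

Level 0: 7
Level 1: 2, 4, 9, 13
Level 2: 0, 3, 5, 10, 11
Level 3: 1, 6, 8, 12
5 first appears at level 2.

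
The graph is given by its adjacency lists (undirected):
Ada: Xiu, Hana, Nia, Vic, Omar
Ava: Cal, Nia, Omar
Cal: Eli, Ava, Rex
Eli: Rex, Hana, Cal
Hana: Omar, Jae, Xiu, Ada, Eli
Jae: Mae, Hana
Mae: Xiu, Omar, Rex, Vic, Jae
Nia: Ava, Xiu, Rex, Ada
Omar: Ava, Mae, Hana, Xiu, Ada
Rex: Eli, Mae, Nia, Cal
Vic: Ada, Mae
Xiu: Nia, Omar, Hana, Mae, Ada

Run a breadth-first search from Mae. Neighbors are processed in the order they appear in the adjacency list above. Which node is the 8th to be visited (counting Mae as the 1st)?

Hana

Visit Mae; enqueue Xiu, Omar, Rex, Vic, Jae → queue [Xiu, Omar, Rex, Vic, Jae]
Visit Xiu; enqueue Nia, Hana, Ada → queue [Omar, Rex, Vic, Jae, Nia, Hana, Ada]
Visit Omar; enqueue Ava → queue [Rex, Vic, Jae, Nia, Hana, Ada, Ava]
Visit Rex; enqueue Eli, Cal → queue [Vic, Jae, Nia, Hana, Ada, Ava, Eli, Cal]
Visit Vic → queue [Jae, Nia, Hana, Ada, Ava, Eli, Cal]
Visit Jae → queue [Nia, Hana, Ada, Ava, Eli, Cal]
Visit Nia → queue [Hana, Ada, Ava, Eli, Cal]
Visit Hana → queue [Ada, Ava, Eli, Cal]
Visit Ada → queue [Ava, Eli, Cal]
Visit Ava → queue [Eli, Cal]
Visit Eli → queue [Cal]
Visit Cal → queue []

Visit order: Mae, Xiu, Omar, Rex, Vic, Jae, Nia, Hana, Ada, Ava, Eli, Cal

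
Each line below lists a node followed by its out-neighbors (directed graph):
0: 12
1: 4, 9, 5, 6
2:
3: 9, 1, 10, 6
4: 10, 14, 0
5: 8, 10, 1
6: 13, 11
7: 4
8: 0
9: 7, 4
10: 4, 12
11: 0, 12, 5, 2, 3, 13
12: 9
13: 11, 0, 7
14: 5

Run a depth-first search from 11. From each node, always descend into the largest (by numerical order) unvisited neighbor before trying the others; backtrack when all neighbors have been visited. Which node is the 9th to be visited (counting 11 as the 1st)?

9

Visit 11
11 → 13
13 → 7
7 → 4
4 → 14
14 → 5
5 → 10
10 → 12
12 → 9
5 → 8
8 → 0
5 → 1
1 → 6
11 → 3
11 → 2

Visit order: 11, 13, 7, 4, 14, 5, 10, 12, 9, 8, 0, 1, 6, 3, 2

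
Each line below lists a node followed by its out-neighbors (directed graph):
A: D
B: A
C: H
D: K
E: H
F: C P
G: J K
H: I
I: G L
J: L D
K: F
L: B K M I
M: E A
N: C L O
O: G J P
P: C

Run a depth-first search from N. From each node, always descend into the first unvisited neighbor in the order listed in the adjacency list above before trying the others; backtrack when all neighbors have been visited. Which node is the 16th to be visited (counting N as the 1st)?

O

Visit N
N → C
C → H
H → I
I → G
G → J
J → L
L → B
B → A
A → D
D → K
K → F
F → P
L → M
M → E
N → O

Visit order: N, C, H, I, G, J, L, B, A, D, K, F, P, M, E, O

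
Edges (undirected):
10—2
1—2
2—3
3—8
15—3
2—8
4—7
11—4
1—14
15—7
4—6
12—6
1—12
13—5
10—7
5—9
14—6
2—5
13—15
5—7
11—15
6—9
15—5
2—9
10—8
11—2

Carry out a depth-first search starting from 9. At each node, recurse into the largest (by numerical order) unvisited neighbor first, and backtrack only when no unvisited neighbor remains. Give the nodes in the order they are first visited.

Visit 9
9 → 6
6 → 14
14 → 1
1 → 12
1 → 2
2 → 11
11 → 15
15 → 13
13 → 5
5 → 7
7 → 10
10 → 8
8 → 3
7 → 4

9 6 14 1 12 2 11 15 13 5 7 10 8 3 4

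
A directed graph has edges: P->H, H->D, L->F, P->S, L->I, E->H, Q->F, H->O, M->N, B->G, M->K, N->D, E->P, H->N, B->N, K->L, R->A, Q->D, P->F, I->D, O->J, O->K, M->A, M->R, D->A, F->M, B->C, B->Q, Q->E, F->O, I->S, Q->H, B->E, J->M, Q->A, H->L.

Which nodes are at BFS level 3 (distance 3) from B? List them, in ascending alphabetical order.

Level 0: B
Level 1: C, E, G, N, Q
Level 2: A, D, F, H, P
Level 3: L, M, O, S
Level 4: I, J, K, R

L, M, O, S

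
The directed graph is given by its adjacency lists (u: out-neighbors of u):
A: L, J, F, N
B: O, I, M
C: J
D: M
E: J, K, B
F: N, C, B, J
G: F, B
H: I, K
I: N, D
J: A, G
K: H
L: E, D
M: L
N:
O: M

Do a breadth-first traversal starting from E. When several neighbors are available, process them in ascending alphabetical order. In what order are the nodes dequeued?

E -> B -> J -> K -> I -> M -> O -> A -> G -> H -> D -> N -> L -> F -> C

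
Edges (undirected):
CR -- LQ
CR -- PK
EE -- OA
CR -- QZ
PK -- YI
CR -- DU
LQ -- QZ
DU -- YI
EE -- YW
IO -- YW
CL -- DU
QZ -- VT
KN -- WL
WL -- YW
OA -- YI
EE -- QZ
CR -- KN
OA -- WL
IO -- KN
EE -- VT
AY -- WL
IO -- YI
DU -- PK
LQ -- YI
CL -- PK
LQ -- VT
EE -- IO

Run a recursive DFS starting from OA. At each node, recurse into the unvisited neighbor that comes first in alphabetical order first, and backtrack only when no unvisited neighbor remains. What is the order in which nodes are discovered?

OA → EE → IO → KN → CR → DU → CL → PK → YI → LQ → QZ → VT → WL → AY → YW

Visit OA
OA → EE
EE → IO
IO → KN
KN → CR
CR → DU
DU → CL
CL → PK
PK → YI
YI → LQ
LQ → QZ
QZ → VT
KN → WL
WL → AY
WL → YW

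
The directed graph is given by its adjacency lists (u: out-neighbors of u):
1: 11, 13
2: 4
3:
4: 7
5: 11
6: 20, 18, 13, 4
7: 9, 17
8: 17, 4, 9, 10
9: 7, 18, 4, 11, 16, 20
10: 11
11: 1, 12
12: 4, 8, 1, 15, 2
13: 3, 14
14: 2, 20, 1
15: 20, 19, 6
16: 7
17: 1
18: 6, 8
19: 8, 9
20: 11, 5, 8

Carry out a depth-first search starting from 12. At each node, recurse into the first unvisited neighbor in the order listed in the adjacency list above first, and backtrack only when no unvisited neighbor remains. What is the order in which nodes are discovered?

Visit 12
12 → 4
4 → 7
7 → 9
9 → 18
18 → 6
6 → 20
20 → 11
11 → 1
1 → 13
13 → 3
13 → 14
14 → 2
20 → 5
20 → 8
8 → 17
8 → 10
9 → 16
12 → 15
15 → 19

12 -> 4 -> 7 -> 9 -> 18 -> 6 -> 20 -> 11 -> 1 -> 13 -> 3 -> 14 -> 2 -> 5 -> 8 -> 17 -> 10 -> 16 -> 15 -> 19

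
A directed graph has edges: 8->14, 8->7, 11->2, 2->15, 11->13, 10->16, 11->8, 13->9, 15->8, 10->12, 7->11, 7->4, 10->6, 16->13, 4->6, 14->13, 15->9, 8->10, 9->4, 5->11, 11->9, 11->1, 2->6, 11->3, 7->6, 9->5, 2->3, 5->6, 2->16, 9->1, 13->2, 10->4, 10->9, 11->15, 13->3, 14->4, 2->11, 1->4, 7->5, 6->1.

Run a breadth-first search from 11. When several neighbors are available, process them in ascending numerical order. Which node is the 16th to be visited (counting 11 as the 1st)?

12

Visit 11; enqueue 1, 2, 3, 8, 9, 13, 15 → queue [1, 2, 3, 8, 9, 13, 15]
Visit 1; enqueue 4 → queue [2, 3, 8, 9, 13, 15, 4]
Visit 2; enqueue 6, 16 → queue [3, 8, 9, 13, 15, 4, 6, 16]
Visit 3 → queue [8, 9, 13, 15, 4, 6, 16]
Visit 8; enqueue 7, 10, 14 → queue [9, 13, 15, 4, 6, 16, 7, 10, 14]
Visit 9; enqueue 5 → queue [13, 15, 4, 6, 16, 7, 10, 14, 5]
Visit 13 → queue [15, 4, 6, 16, 7, 10, 14, 5]
Visit 15 → queue [4, 6, 16, 7, 10, 14, 5]
Visit 4 → queue [6, 16, 7, 10, 14, 5]
Visit 6 → queue [16, 7, 10, 14, 5]
Visit 16 → queue [7, 10, 14, 5]
Visit 7 → queue [10, 14, 5]
Visit 10; enqueue 12 → queue [14, 5, 12]
Visit 14 → queue [5, 12]
Visit 5 → queue [12]
Visit 12 → queue []

Visit order: 11, 1, 2, 3, 8, 9, 13, 15, 4, 6, 16, 7, 10, 14, 5, 12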